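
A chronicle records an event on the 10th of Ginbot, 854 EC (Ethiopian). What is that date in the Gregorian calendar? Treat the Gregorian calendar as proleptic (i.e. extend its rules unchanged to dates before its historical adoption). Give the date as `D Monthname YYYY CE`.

9 May 862 CE

Both dates share Julian Day Number 2036028; in the Gregorian calendar that is 9 May 862 CE.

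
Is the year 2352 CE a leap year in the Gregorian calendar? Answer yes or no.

2352 is divisible by 4 and not by 100, so it is a leap year.

yes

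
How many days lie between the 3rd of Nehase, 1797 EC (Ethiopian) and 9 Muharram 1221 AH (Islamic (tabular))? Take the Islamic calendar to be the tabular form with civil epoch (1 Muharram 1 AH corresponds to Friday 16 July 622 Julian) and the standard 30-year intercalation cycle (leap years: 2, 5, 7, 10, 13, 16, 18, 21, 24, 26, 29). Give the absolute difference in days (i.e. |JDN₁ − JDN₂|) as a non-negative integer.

First date → JDN 2380542; second date → JDN 2380775.
The interval is |2380542 − 2380775| = 233 days.

233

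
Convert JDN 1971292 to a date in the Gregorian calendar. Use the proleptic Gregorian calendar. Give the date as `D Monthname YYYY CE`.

10 February 685 CE

Counting from JDN 2299161 = 15 Oct 1582 gives an offset of -327869 days.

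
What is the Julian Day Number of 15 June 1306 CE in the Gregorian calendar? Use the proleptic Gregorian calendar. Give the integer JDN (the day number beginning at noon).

2198232

JDN 2451545 is 1 January 2000 CE (Gregorian); the target day is −253313 days from there, so JDN = 2198232.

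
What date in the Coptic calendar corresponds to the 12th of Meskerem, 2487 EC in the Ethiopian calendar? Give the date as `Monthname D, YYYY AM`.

The source date corresponds to 25 September 2494 in the Gregorian calendar (JDN 2632243).
That day falls on 12 Thout 2211 AM in the Coptic calendar.

Thout 12, 2211 AM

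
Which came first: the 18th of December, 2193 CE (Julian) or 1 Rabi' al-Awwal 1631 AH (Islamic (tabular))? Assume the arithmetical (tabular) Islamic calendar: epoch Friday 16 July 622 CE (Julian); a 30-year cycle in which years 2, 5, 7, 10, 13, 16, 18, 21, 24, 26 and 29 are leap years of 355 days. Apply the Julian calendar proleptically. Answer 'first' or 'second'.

first

First date → JDN 2522403; second date → JDN 2526117.
JDN 2522403 < JDN 2526117, so the first date is earlier.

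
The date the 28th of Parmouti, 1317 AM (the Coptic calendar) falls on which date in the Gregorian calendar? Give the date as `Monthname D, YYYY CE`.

Both dates share Julian Day Number 2305936; in the Gregorian calendar that is 3 May 1601 CE.

May 3, 1601 CE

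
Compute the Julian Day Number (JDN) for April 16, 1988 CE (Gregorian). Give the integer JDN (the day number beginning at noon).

2447268

JDN 2400001 is 17 November 1858 CE (Gregorian), MJD 0; the target day is +47267 days from there, so JDN = 2447268.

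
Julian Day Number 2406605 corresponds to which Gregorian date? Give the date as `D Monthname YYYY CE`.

Counting from JDN 2299161 = 15 Oct 1582 gives an offset of 107444 days.

16 December 1876 CE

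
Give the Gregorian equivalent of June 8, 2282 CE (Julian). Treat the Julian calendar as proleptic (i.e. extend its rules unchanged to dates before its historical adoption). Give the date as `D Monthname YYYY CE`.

23 June 2282 CE

For dates in this range the Gregorian date is 15 days ahead of the Julian.
8 June 2282 Julian + 15 days → 23 June 2282 Gregorian.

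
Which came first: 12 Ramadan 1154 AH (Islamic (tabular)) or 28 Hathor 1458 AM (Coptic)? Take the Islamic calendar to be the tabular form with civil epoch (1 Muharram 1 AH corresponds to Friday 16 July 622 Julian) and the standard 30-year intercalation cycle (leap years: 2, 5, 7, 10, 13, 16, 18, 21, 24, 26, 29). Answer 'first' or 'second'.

Converting both to JDN: 2357272 vs 2357286; the smaller is the first.

first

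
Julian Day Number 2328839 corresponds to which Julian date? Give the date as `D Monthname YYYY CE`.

6 January 1664 CE

JDN 2328839 is 16 January 1664 in the Gregorian calendar.
In the Julian calendar that day is 6 January 1664 CE.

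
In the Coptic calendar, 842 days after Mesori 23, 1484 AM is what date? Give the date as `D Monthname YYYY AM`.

10 Koiak 1487 AM

Counting 842 days forward from JDN 2367048 reaches JDN 2367890, which is 10 Koiak 1487 AM.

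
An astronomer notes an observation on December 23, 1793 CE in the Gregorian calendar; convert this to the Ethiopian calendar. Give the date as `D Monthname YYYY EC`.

Julian Day Number of the source date = 2376297.
Converting JDN 2376297 to the Ethiopian calendar gives 16 Tahsas 1786 EC.

16 Tahsas 1786 EC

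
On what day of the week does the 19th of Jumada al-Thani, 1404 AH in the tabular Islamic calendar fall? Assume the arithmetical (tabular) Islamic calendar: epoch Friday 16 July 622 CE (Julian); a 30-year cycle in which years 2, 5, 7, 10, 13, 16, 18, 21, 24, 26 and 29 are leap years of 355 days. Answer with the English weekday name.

Thursday

Equivalently 22 March 1984 Gregorian, JDN 2445782.
Since JDN mod 7 = 3 (0 = Monday), the day is Thursday.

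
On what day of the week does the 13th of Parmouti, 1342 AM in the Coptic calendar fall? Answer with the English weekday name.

Saturday

Equivalently 18 April 1626 Gregorian, JDN 2315052.
JDN 2315052 mod 7 = 5, and JDN 0 was a Monday, so this is a Saturday.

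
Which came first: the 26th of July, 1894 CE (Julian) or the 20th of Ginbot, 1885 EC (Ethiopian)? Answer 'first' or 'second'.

First date → JDN 2413048; second date → JDN 2412611.
JDN 2412611 < JDN 2413048, so the second date is earlier.

second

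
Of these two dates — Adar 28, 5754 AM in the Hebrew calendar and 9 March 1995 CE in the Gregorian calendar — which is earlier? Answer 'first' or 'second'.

The two dates have Julian Day Numbers 2449423 and 2449786 respectively.
Since 2449423 < 2449786, the first date comes first.

first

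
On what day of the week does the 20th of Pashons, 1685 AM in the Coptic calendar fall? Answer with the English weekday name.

This is JDN 2440370 (28 May 1969 Gregorian).
Since JDN mod 7 = 2 (0 = Monday), the day is Wednesday.

Wednesday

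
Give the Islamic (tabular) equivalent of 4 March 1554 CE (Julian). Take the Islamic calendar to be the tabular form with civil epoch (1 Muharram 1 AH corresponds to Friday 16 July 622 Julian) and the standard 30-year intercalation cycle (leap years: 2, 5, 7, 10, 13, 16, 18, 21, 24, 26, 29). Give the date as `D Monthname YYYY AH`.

Both dates share Julian Day Number 2288719; in the tabular Islamic calendar that is 29 Rabi' al-Awwal 961 AH.

29 Rabi' al-Awwal 961 AH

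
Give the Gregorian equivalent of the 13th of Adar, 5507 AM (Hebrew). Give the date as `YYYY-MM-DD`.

1747-02-23

Julian Day Number of the source date = 2359192.
Converting JDN 2359192 to the Gregorian calendar gives 23 February 1747 CE.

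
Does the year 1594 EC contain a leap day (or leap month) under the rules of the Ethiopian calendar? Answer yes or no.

no

1594 mod 4 = 2; in the Ethiopian calendar a year is leap when year mod 4 = 3, so it is a common year.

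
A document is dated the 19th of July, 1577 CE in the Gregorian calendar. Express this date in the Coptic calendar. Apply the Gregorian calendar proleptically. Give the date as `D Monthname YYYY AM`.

15 Epip 1293 AM

Both dates share Julian Day Number 2297247; in the Coptic calendar that is 15 Epip 1293 AM.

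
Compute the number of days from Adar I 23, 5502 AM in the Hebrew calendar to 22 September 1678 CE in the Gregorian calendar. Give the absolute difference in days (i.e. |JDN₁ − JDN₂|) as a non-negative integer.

First date → JDN 2357370; second date → JDN 2334202.
The interval is |2357370 − 2334202| = 23168 days.

23168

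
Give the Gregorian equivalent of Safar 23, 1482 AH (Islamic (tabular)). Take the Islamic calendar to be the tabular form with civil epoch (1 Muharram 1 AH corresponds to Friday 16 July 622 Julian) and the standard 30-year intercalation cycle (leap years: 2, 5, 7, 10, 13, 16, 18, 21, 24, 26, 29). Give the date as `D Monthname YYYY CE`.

3 August 2059 CE

Both dates share Julian Day Number 2473309; in the Gregorian calendar that is 3 August 2059 CE.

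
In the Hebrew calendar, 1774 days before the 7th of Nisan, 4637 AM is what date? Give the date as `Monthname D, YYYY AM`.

Sivan 4, 4632 AM

The starting date is JDN 2041466; 2041466 − 1774 = 2039692.
JDN 2039692 corresponds to Sivan 4, 4632 AM.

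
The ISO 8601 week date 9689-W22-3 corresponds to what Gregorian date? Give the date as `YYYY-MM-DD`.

ISO week 1 of 9689 is the week containing the first Thursday of 9689.
Week 22, day 3 (Wednesday) lands on 9689-06-01.

9689-06-01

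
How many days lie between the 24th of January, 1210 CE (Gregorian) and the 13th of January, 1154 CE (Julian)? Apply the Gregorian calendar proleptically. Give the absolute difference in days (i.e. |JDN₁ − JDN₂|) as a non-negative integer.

JDN of the first date = 2163027.
JDN of the second date = 2142569.
|2142569 − 2163027| = 20458.

20458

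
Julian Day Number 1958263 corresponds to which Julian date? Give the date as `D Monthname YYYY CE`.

The proleptic Gregorian equivalent of JDN 1958263 is 10 June 649.
In the Julian calendar that day is 7 June 649 CE.

7 June 649 CE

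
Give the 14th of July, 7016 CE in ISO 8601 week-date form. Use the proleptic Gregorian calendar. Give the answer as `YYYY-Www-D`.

7016-W28-7

The weekday is Sunday (ISO weekday 7).
That Sunday belongs to ISO week 28 of ISO year 7016.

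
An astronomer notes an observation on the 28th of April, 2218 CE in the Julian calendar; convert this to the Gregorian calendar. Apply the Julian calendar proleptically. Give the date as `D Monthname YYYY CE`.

At this point the Julian calendar is 15 days behind the Gregorian.
28 April 2218 Julian + 15 days → 13 May 2218 Gregorian.

13 May 2218 CE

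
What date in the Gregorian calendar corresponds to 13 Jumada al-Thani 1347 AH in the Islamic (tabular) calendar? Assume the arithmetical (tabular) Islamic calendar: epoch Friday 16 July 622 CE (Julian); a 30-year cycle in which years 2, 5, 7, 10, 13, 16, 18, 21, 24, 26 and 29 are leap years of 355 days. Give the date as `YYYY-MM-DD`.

1928-11-27

Both dates share Julian Day Number 2425578; in the Gregorian calendar that is 27 November 1928 CE.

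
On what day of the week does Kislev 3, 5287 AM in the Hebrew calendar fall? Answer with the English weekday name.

Thursday

This is JDN 2278741 (18 November 1526 Gregorian).
Since JDN mod 7 = 3 (0 = Monday), the day is Thursday.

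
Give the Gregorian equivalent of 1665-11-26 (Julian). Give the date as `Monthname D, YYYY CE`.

For dates in this range the Gregorian date is 10 days ahead of the Julian.
26 November 1665 Julian + 10 days → 6 December 1665 Gregorian.

December 6, 1665 CE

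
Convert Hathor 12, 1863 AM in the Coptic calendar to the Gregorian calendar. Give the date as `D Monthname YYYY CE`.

22 November 2146 CE

Both dates share Julian Day Number 2505196; in the Gregorian calendar that is 22 November 2146 CE.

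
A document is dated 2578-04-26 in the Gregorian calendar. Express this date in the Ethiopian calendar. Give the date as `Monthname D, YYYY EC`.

Miyazya 14, 2570 EC

Both dates share Julian Day Number 2662771; in the Ethiopian calendar that is 14 Miyazya 2570 EC.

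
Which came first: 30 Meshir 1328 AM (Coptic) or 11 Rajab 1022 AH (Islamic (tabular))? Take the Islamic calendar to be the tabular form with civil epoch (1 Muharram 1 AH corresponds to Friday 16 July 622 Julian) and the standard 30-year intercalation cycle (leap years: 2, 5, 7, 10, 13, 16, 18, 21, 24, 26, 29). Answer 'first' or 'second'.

first

The two dates have Julian Day Numbers 2309896 and 2310435 respectively.
Since 2309896 < 2310435, the first date comes first.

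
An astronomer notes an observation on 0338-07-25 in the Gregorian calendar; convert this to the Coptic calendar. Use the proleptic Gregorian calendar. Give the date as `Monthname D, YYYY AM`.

Julian Day Number of the source date = 1844717.
Converting JDN 1844717 to the Coptic calendar gives 30 Epip 54 AM.

Epip 30, 54 AM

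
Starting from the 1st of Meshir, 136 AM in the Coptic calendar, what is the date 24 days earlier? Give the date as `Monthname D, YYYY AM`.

JDN of the 1st of Meshir, 136 AM = 1874489.
1874489 − 24 = 1874465.
JDN 1874465 in the Coptic calendar is Tobi 7, 136 AM.

Tobi 7, 136 AM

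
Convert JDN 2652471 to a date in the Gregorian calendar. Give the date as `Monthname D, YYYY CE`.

Counting from JDN 2299161 = 15 Oct 1582 gives an offset of 353310 days.

February 12, 2550 CE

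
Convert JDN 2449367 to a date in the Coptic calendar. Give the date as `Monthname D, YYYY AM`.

The Gregorian equivalent of JDN 2449367 is 14 January 1994.
In the Coptic calendar that day is Tobi 6, 1710 AM.

Tobi 6, 1710 AM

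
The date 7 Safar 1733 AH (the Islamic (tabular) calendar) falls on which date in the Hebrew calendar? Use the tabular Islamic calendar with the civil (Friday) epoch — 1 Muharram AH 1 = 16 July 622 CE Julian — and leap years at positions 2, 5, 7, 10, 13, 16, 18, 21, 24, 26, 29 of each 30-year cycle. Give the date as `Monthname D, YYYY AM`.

Both dates share Julian Day Number 2562239; in the Hebrew calendar that is 7 Shevat 6063 AM.

Shevat 7, 6063 AM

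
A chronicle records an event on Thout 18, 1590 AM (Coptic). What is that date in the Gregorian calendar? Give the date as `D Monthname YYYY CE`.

27 September 1873 CE

Both dates share Julian Day Number 2405429; in the Gregorian calendar that is 27 September 1873 CE.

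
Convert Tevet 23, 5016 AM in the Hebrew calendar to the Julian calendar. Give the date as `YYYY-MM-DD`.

Julian Day Number of the source date = 2179803.
Converting JDN 2179803 to the Julian calendar gives 23 December 1255 CE.

1255-12-23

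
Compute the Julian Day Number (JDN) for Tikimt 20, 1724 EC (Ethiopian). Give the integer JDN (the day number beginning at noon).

Equivalently 29 October 1731 (Gregorian).
JDN 2451545 is 1 January 2000 CE (Gregorian); the target day is −97949 days from there, so JDN = 2353596.

2353596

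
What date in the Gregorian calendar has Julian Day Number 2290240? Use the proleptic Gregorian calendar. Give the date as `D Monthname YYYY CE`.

Counting from JDN 2299161 = 15 Oct 1582 gives an offset of -8921 days.

13 May 1558 CE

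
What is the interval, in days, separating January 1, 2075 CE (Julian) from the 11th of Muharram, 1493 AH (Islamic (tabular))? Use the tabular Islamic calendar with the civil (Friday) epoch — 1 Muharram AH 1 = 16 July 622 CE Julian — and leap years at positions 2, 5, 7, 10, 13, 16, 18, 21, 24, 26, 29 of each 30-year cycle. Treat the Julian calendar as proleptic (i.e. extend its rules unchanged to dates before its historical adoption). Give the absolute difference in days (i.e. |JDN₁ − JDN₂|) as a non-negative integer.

1787

JDN of the first date = 2478952.
JDN of the second date = 2477165.
|2477165 − 2478952| = 1787.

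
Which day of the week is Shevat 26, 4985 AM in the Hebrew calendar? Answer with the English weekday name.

In the proleptic Gregorian calendar this is 12 February 1225 (JDN 2168525).
JDN 2168525 mod 7 = 2, and JDN 0 was a Monday, so this is a Wednesday.

Wednesday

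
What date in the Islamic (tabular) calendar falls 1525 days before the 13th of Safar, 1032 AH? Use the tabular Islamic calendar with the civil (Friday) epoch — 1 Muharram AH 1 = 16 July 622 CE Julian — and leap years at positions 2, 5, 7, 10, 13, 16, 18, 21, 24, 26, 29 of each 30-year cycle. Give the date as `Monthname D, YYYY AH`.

Shawwal 24, 1027 AH

JDN of the 13th of Safar, 1032 AH = 2313834.
2313834 − 1525 = 2312309.
JDN 2312309 in the tabular Islamic calendar is Shawwal 24, 1027 AH.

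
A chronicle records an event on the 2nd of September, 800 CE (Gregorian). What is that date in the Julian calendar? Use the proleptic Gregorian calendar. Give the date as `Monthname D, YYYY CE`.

At this point the Julian calendar is 4 days behind the Gregorian.
2 September 800 Gregorian − 4 days → 29 August 800 Julian.

August 29, 800 CE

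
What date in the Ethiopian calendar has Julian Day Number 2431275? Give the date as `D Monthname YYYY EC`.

JDN 2431275 is 3 July 1944 in the Gregorian calendar.
In the Ethiopian calendar that day is 26 Sene 1936 EC.

26 Sene 1936 EC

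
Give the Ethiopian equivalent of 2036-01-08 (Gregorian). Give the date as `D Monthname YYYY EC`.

29 Tahsas 2028 EC

Julian Day Number of the source date = 2464701.
Converting JDN 2464701 to the Ethiopian calendar gives 29 Tahsas 2028 EC.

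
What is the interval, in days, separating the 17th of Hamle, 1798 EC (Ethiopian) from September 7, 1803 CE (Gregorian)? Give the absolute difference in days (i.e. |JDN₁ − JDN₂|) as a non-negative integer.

1050

JDN of the first date = 2380891.
JDN of the second date = 2379841.
|2379841 − 2380891| = 1050.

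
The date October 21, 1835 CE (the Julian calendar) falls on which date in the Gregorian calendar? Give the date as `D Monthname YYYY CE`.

2 November 1835 CE

For dates in this range the Gregorian date is 12 days ahead of the Julian.
21 October 1835 Julian + 12 days → 2 November 1835 Gregorian.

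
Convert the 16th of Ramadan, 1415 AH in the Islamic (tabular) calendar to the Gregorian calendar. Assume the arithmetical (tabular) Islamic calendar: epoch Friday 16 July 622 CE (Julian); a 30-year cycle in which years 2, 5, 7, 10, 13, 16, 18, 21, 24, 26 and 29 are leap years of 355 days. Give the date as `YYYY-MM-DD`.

Both dates share Julian Day Number 2449765; in the Gregorian calendar that is 16 February 1995 CE.

1995-02-16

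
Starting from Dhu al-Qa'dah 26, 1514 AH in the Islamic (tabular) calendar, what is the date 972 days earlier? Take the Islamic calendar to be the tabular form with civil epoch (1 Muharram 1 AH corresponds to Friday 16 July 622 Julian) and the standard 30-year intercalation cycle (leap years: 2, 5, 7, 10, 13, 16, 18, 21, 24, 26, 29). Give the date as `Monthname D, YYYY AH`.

JDN of Dhu al-Qa'dah 26, 1514 AH = 2484917.
2484917 − 972 = 2483945.
JDN 2483945 in the tabular Islamic calendar is Safar 28, 1512 AH.

Safar 28, 1512 AH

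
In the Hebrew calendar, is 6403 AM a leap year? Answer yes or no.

Hebrew year 6403 is year 19 of its 19-year Metonic cycle; leap years are at positions 3, 6, 8, 11, 14, 17, 19, so it is a leap year (13 months).

yes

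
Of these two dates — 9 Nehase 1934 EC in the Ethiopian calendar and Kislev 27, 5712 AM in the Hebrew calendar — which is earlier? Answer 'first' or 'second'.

The two dates have Julian Day Numbers 2430587 and 2434007 respectively.
Since 2430587 < 2434007, the first date comes first.

first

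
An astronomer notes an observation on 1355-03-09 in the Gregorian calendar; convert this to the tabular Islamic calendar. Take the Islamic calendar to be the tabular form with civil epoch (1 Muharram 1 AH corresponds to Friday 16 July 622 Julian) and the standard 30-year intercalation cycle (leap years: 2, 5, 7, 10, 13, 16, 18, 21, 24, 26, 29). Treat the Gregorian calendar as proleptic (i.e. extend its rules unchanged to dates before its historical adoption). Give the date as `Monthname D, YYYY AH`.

Safar 15, 756 AH

Julian Day Number of the source date = 2216031.
Converting JDN 2216031 to the tabular Islamic calendar gives 15 Safar 756 AH.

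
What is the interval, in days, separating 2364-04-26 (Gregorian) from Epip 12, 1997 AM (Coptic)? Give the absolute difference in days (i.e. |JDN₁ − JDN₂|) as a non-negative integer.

JDN of the first date = 2584609.
JDN of the second date = 2554380.
|2554380 − 2584609| = 30229.

30229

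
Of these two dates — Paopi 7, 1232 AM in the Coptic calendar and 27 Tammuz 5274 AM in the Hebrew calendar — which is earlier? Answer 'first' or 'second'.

The two dates have Julian Day Numbers 2274689 and 2274248 respectively.
Since 2274248 < 2274689, the second date comes first.

second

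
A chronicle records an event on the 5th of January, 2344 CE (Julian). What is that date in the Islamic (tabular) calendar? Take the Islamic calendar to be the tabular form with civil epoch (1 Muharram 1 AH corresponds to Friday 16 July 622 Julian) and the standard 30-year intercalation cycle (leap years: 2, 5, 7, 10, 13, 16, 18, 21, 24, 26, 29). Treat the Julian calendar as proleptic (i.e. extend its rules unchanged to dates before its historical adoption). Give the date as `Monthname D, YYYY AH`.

Jumada al-Awwal 5, 1775 AH

The source date corresponds to 21 January 2344 in the Gregorian calendar (JDN 2577208).
That day falls on 5 Jumada al-Awwal 1775 AH in the tabular Islamic calendar.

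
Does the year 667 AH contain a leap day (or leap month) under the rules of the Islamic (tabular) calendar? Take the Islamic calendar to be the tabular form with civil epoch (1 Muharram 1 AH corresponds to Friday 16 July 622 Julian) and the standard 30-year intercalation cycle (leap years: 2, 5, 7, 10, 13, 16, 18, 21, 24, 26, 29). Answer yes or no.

Year 667 AH is year 7 of its 30-year cycle; leap positions are 2, 5, 7, 10, 13, 16, 18, 21, 24, 26, 29, so it is a leap year (355 days).

yes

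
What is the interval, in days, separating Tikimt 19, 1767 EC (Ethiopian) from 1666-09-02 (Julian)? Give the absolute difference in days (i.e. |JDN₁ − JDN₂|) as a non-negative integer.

First date → JDN 2369300; second date → JDN 2329809.
The interval is |2369300 − 2329809| = 39491 days.

39491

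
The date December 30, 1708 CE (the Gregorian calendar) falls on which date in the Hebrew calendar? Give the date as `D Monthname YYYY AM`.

Both dates share Julian Day Number 2345258; in the Hebrew calendar that is 17 Tevet 5469 AM.

17 Tevet 5469 AM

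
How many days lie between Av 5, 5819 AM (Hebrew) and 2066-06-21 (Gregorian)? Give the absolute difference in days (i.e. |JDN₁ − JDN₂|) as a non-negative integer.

JDN of the first date = 2473290.
JDN of the second date = 2475823.
|2475823 − 2473290| = 2533.

2533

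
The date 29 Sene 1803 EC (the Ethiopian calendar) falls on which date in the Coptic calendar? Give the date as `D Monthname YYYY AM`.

29 Paoni 1527 AM

Julian Day Number of the source date = 2382699.
Converting JDN 2382699 to the Coptic calendar gives 29 Paoni 1527 AM.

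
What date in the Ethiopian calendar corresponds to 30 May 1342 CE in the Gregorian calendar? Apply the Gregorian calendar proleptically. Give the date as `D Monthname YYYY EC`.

Julian Day Number of the source date = 2211365.
Converting JDN 2211365 to the Ethiopian calendar gives 27 Ginbot 1334 EC.

27 Ginbot 1334 EC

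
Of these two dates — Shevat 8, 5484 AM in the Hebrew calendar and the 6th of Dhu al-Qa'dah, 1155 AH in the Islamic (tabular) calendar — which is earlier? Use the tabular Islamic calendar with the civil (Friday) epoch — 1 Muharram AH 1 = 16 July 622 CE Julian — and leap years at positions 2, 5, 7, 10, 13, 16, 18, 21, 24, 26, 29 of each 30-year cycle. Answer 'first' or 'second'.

first

The two dates have Julian Day Numbers 2350770 and 2357679 respectively.
Since 2350770 < 2357679, the first date comes first.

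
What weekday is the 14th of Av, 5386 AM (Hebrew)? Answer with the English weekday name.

This is JDN 2315162 (6 August 1626 Gregorian).
Since JDN mod 7 = 3 (0 = Monday), the day is Thursday.

Thursday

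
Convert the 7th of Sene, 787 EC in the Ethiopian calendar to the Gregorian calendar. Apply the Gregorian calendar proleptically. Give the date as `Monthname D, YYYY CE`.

Julian Day Number of the source date = 2011583.
Converting JDN 2011583 to the Gregorian calendar gives 5 June 795 CE.

June 5, 795 CE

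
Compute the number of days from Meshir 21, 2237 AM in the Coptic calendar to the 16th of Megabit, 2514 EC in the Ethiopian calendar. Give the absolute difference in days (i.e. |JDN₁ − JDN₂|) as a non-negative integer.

390

First date → JDN 2641899; second date → JDN 2642289.
The interval is |2641899 − 2642289| = 390 days.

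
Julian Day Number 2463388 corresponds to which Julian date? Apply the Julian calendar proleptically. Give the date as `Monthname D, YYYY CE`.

JDN 2463388 is 4 June 2032 in the Gregorian calendar.
In the Julian calendar that day is May 22, 2032 CE.

May 22, 2032 CE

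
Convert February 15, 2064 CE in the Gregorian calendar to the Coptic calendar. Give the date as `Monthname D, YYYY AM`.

Both dates share Julian Day Number 2474966; in the Coptic calendar that is 7 Meshir 1780 AM.

Meshir 7, 1780 AM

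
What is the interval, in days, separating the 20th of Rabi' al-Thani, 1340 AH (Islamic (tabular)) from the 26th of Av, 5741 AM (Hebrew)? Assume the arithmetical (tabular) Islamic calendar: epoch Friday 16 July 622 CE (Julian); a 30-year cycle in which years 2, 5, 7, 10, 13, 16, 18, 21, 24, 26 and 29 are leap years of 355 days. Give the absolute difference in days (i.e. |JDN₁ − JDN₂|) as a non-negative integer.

JDN of the first date = 2423045.
JDN of the second date = 2444843.
|2444843 − 2423045| = 21798.

21798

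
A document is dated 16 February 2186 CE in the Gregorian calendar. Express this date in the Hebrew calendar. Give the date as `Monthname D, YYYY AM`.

Shevat 27, 5946 AM

Both dates share Julian Day Number 2519527; in the Hebrew calendar that is 27 Shevat 5946 AM.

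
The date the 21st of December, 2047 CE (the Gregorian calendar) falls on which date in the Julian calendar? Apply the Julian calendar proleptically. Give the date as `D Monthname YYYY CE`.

8 December 2047 CE

At this point the Julian calendar is 13 days behind the Gregorian.
21 December 2047 Gregorian − 13 days → 8 December 2047 Julian.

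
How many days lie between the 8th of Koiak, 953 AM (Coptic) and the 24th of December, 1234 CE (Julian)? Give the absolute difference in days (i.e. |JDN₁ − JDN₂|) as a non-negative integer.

JDN of the first date = 2172845.
JDN of the second date = 2172134.
|2172134 − 2172845| = 711.

711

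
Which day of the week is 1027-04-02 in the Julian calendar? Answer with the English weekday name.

This is JDN 2096261 (8 April 1027 Gregorian).
Since JDN mod 7 = 6 (0 = Monday), the day is Sunday.

Sunday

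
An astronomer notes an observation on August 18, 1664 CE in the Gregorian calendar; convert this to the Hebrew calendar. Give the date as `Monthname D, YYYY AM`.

Both dates share Julian Day Number 2329054; in the Hebrew calendar that is 27 Av 5424 AM.

Av 27, 5424 AM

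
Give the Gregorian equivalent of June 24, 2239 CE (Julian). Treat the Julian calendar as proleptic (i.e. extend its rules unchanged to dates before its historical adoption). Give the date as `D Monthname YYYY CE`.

9 July 2239 CE

For dates in this range the Gregorian date is 15 days ahead of the Julian.
24 June 2239 Julian + 15 days → 9 July 2239 Gregorian.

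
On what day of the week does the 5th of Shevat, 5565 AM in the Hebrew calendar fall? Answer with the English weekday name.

This is JDN 2380327 (5 January 1805 Gregorian).
2380327 ≡ 5 (mod 7); counting from Monday = 0 gives Saturday.

Saturday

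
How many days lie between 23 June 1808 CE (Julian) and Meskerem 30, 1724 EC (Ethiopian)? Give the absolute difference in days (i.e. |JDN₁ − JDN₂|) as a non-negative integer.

JDN of the first date = 2381604.
JDN of the second date = 2353576.
|2353576 − 2381604| = 28028.

28028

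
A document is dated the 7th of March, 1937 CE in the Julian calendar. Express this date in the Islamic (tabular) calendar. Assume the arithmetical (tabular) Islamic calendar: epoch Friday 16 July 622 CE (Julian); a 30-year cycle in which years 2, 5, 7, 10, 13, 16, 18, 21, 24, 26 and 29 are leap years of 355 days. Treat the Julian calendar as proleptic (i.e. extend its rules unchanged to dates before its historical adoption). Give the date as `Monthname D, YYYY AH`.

The source date corresponds to 20 March 1937 in the Gregorian calendar (JDN 2428613).
That day falls on 7 Muharram 1356 AH in the tabular Islamic calendar.

Muharram 7, 1356 AH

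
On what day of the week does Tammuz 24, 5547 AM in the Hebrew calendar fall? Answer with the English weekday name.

This is JDN 2373939 (10 July 1787 Gregorian).
Since JDN mod 7 = 1 (0 = Monday), the day is Tuesday.

Tuesday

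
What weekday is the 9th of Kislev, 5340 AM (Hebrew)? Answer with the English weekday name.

Saturday

This is JDN 2298119 (8 December 1579 Gregorian).
JDN 2298119 mod 7 = 5, and JDN 0 was a Monday, so this is a Saturday.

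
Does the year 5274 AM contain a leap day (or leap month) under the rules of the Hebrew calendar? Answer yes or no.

yes

Hebrew year 5274 is year 11 of its 19-year Metonic cycle; leap years are at positions 3, 6, 8, 11, 14, 17, 19, so it is a leap year (13 months).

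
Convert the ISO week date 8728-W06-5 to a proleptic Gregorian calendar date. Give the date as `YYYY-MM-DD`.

ISO week 1 of 8728 is the week containing the first Thursday of 8728.
Week 6, day 5 (Friday) lands on 8728-02-10.

8728-02-10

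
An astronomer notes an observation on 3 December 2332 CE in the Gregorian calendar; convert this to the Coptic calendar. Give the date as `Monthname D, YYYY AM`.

Both dates share Julian Day Number 2573142; in the Coptic calendar that is 21 Hathor 2049 AM.

Hathor 21, 2049 AM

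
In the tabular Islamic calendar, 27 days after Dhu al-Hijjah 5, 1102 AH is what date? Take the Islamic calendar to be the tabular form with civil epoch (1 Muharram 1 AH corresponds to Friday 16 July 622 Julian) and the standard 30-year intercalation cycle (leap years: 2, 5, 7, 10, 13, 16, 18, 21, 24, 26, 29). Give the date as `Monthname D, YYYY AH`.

Muharram 3, 1103 AH

JDN of Dhu al-Hijjah 5, 1102 AH = 2338927.
2338927 + 27 = 2338954.
JDN 2338954 in the tabular Islamic calendar is Muharram 3, 1103 AH.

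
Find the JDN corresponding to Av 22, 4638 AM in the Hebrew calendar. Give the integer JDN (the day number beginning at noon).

In the proleptic Gregorian calendar the same day is 29 July 878.
JDN 2400001 is 17 November 1858 CE (Gregorian), MJD 0; the target day is −358048 days from there, so JDN = 2041953.

2041953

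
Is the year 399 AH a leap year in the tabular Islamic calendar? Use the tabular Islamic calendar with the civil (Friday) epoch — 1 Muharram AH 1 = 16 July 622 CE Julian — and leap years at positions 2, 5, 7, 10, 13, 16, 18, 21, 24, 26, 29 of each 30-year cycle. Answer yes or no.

no

Year 399 AH is year 9 of its 30-year cycle; leap positions are 2, 5, 7, 10, 13, 16, 18, 21, 24, 26, 29, so it is a common year (354 days).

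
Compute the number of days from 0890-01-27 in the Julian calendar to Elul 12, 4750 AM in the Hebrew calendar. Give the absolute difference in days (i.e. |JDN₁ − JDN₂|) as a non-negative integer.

First date → JDN 2046157; second date → JDN 2082902.
The interval is |2046157 − 2082902| = 36745 days.

36745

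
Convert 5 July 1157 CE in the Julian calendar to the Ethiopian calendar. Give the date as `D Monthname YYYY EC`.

11 Hamle 1149 EC

Julian Day Number of the source date = 2143838.
Converting JDN 2143838 to the Ethiopian calendar gives 11 Hamle 1149 EC.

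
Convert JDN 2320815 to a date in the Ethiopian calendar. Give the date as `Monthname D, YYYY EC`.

JDN 2320815 is 27 January 1642 in the Gregorian calendar.
In the Ethiopian calendar that day is Tir 22, 1634 EC.

Tir 22, 1634 EC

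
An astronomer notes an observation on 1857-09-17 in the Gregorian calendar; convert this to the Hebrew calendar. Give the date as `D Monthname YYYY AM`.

Both dates share Julian Day Number 2399575; in the Hebrew calendar that is 28 Elul 5617 AM.

28 Elul 5617 AM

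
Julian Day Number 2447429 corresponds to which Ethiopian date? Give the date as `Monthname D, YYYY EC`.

The Gregorian equivalent of JDN 2447429 is 24 September 1988.
In the Ethiopian calendar that day is Meskerem 14, 1981 EC.

Meskerem 14, 1981 EC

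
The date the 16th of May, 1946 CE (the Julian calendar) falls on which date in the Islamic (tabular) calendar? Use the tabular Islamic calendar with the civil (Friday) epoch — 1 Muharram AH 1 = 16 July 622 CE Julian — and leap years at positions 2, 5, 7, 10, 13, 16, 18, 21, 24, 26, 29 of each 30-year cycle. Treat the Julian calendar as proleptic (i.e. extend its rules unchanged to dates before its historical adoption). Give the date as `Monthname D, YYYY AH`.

Both dates share Julian Day Number 2431970; in the tabular Islamic calendar that is 27 Jumada al-Thani 1365 AH.

Jumada al-Thani 27, 1365 AH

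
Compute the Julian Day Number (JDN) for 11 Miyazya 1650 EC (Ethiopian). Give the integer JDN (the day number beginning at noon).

2326738

In the Gregorian calendar the same day is 16 April 1658.
JDN 2400001 is 17 November 1858 CE (Gregorian), MJD 0; the target day is −73263 days from there, so JDN = 2326738.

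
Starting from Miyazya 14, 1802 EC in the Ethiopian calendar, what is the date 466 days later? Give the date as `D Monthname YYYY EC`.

25 Hamle 1803 EC

The starting date is JDN 2382259; 2382259 + 466 = 2382725.
JDN 2382725 corresponds to 25 Hamle 1803 EC.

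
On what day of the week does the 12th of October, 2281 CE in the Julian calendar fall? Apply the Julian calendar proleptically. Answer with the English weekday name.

Thursday

Equivalently 27 October 2281 Gregorian, JDN 2554478.
Since JDN mod 7 = 3 (0 = Monday), the day is Thursday.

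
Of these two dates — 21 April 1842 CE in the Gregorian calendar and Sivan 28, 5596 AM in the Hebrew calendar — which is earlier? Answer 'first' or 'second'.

The two dates have Julian Day Numbers 2393947 and 2391809 respectively.
Since 2391809 < 2393947, the second date comes first.

second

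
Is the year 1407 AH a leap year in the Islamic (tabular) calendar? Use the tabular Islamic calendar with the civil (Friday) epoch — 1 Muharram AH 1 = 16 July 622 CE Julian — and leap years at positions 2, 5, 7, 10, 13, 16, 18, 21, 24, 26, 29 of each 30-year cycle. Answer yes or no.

no

Year 1407 AH is year 27 of its 30-year cycle; leap positions are 2, 5, 7, 10, 13, 16, 18, 21, 24, 26, 29, so it is a common year (354 days).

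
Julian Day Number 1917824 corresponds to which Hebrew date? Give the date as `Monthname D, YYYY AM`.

Tishrei 9, 4299 AM

The proleptic Gregorian equivalent of JDN 1917824 is 21 September 538.
In the Hebrew calendar that day is Tishrei 9, 4299 AM.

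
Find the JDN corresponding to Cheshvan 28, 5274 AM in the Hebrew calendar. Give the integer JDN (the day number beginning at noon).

2273982

Equivalently 7 November 1513 (proleptic Gregorian).
JDN 2299161 is 15 October 1582 CE (Gregorian); the target day is −25179 days from there, so JDN = 2273982.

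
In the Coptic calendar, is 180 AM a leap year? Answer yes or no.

no

180 mod 4 = 0; in the Coptic calendar a year is leap when year mod 4 = 3, so it is a common year.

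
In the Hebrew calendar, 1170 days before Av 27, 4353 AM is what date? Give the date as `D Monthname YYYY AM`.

10 Sivan 4350 AM

JDN of Av 27, 4353 AM = 1937864.
1937864 − 1170 = 1936694.
JDN 1936694 in the Hebrew calendar is 10 Sivan 4350 AM.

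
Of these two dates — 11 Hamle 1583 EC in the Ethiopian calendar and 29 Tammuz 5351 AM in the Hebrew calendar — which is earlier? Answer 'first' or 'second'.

Converting both to JDN: 2302356 vs 2302362; the smaller is the first.

first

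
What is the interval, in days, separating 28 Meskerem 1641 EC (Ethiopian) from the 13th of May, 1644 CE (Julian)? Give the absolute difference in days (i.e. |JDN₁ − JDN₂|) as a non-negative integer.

JDN of the first date = 2323258.
JDN of the second date = 2321662.
|2321662 − 2323258| = 1596.

1596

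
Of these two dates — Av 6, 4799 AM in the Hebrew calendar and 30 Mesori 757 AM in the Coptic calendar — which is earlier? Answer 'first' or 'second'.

first

The two dates have Julian Day Numbers 2100763 and 2101518 respectively.
Since 2100763 < 2101518, the first date comes first.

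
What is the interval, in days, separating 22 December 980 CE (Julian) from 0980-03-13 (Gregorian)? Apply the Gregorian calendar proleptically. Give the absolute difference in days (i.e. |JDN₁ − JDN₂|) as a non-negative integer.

JDN of the first date = 2079359.
JDN of the second date = 2079070.
|2079070 − 2079359| = 289.

289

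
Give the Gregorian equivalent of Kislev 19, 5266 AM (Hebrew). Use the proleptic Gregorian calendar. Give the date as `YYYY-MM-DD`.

1505-11-26

Both dates share Julian Day Number 2271079; in the Gregorian calendar that is 26 November 1505 CE.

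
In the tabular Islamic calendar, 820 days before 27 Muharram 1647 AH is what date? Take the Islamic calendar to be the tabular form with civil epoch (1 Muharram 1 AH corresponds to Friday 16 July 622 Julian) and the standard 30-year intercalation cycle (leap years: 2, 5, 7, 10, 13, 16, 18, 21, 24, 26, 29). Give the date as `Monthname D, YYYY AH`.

Shawwal 5, 1644 AH

JDN of 27 Muharram 1647 AH = 2531754.
2531754 − 820 = 2530934.
JDN 2530934 in the tabular Islamic calendar is Shawwal 5, 1644 AH.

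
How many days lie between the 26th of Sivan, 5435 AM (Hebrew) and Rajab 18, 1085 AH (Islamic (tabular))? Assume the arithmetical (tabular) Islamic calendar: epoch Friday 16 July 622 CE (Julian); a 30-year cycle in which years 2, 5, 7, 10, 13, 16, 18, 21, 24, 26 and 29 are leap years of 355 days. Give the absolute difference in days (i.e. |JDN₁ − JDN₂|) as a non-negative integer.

245

JDN of the first date = 2333012.
JDN of the second date = 2332767.
|2332767 − 2333012| = 245.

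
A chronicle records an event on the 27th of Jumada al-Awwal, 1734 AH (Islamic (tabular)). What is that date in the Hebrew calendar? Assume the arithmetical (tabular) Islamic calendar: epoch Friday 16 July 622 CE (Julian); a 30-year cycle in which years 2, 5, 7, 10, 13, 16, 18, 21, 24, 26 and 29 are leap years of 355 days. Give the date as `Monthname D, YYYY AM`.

Nisan 27, 6064 AM

Julian Day Number of the source date = 2562701.
Converting JDN 2562701 to the Hebrew calendar gives 27 Nisan 6064 AM.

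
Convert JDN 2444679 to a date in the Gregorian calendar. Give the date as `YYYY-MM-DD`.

1981-03-15

JDN 2451545 is 1 Jan 2000; 2444679 is −6866 days from there.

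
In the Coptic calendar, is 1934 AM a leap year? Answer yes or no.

1934 mod 4 = 2; in the Coptic calendar a year is leap when year mod 4 = 3, so it is a common year.

no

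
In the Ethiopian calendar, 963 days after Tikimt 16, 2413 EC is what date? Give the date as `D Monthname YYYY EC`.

Counting 963 days forward from JDN 2605249 reaches JDN 2606212, which is 9 Sene 2415 EC.

9 Sene 2415 EC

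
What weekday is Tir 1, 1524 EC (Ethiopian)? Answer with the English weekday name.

Thursday

Equivalently 7 January 1532 Gregorian, JDN 2280617.
Since JDN mod 7 = 3 (0 = Monday), the day is Thursday.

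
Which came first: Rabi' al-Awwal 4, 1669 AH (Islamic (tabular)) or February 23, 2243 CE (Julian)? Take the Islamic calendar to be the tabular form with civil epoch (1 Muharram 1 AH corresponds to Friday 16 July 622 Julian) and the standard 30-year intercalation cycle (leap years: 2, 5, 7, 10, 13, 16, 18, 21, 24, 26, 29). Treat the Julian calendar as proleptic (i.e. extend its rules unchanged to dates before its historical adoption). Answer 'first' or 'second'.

First date → JDN 2539586; second date → JDN 2540367.
JDN 2539586 < JDN 2540367, so the first date is earlier.

first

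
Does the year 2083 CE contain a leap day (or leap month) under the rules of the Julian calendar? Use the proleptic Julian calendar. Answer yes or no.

no

2083 mod 4 = 3, so it is a common year in the Julian calendar.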